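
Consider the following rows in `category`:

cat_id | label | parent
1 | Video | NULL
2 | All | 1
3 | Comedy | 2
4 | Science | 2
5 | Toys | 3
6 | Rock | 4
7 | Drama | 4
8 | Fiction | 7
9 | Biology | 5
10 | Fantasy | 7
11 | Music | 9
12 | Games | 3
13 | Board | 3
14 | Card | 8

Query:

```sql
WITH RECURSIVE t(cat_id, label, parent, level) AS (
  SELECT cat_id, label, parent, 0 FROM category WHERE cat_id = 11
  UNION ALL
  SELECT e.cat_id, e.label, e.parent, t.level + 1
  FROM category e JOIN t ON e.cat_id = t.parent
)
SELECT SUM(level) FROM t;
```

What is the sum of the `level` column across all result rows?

Base: cat_id=11 (Music), parent=9, level 0.
Iteration 1: join on cat_id=9 -> Biology (id 9, parent=5, level 1).
Iteration 2: join on cat_id=5 -> Toys (id 5, parent=3, level 2).
Iteration 3: join on cat_id=3 -> Comedy (id 3, parent=2, level 3).
Iteration 4: join on cat_id=2 -> All (id 2, parent=1, level 4).
Iteration 5: join on cat_id=1 -> Video (id 1, parent=NULL, level 5).
Iteration 6: parent is NULL; no match; recursion stops.
SUM(level) = 0 + 1 + 2 + 3 + 4 + 5 = 15.

15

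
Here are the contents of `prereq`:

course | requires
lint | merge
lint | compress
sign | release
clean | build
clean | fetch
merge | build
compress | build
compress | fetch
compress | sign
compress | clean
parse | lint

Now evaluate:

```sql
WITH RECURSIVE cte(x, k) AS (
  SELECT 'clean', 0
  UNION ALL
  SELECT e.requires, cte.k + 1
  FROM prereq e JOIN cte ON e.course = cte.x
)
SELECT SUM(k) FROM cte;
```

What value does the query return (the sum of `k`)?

Base: (clean, k=0).
Iteration 1: edges from {clean} -> (build, k=1), (fetch, k=1).
Iteration 2: no outgoing edges from {build,fetch}; recursion stops.
SUM(k) = 0 + 1 + 1 = 2.

2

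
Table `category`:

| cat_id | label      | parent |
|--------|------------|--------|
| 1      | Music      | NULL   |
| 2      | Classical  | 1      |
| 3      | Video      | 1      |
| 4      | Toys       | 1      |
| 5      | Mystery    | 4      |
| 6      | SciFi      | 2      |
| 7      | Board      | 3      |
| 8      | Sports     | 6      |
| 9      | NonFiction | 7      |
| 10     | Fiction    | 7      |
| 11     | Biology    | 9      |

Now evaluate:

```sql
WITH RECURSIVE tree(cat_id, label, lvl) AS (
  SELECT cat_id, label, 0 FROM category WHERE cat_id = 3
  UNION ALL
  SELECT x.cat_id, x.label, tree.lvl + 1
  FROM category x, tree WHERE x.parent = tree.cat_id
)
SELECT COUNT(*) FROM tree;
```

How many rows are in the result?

5

Base: cat_id=3 (Video) at lvl 0.
Iteration 1: rows with parent in {3} -> Board (id 7, lvl 1).
Iteration 2: rows with parent in {7} -> NonFiction (id 9, lvl 2), Fiction (id 10, lvl 2).
Iteration 3: rows with parent in {9,10} -> Biology (id 11, lvl 3).
Iteration 4: no rows with parent in {11}; recursion stops.
Total rows emitted: 5.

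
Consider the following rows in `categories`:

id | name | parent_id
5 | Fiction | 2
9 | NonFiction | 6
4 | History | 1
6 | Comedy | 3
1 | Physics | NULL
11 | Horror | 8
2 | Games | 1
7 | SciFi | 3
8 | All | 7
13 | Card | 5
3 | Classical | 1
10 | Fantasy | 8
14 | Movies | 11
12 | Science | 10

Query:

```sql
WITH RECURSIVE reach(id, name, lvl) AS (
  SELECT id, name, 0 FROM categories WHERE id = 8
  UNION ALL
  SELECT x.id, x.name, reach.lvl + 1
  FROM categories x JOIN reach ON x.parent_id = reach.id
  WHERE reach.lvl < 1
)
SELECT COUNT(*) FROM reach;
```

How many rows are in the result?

Base: id=8 (All) at lvl 0.
Iteration 1: rows with parent_id in {8} -> Fantasy (id 10, lvl 1), Horror (id 11, lvl 1).
Iteration 2: lvl < 1 fails for all current rows; recursion stops.
Total rows emitted: 3.

3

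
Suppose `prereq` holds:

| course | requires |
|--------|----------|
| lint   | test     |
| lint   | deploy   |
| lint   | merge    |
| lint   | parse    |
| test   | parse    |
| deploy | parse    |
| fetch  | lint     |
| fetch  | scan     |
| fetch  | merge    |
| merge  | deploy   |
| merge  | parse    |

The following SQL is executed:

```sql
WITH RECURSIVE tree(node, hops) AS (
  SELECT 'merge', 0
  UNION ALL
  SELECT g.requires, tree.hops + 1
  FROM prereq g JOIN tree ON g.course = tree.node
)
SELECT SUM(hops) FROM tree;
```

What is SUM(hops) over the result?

Base: (merge, hops=0).
Iteration 1: edges from {merge} -> (deploy, hops=1), (parse, hops=1).
Iteration 2: edges from {deploy,parse} -> (parse, hops=2).
Iteration 3: no outgoing edges from {parse}; recursion stops.
SUM(hops) = 0 + 1 + 1 + 2 = 4.

4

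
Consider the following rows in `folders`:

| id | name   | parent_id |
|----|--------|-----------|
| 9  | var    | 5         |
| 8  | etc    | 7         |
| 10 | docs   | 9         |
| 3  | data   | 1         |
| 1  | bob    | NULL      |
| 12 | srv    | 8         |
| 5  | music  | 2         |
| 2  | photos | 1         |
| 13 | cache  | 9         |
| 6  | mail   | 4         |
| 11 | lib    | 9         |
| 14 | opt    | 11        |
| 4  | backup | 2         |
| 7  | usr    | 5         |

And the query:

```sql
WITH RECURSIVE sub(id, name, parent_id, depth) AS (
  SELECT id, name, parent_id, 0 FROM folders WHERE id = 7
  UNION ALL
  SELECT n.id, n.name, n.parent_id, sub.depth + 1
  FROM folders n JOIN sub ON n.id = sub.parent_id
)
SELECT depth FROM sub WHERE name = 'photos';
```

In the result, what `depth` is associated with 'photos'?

2

Base: id=7 (usr), parent_id=5, depth 0.
Iteration 1: join on id=5 -> music (id 5, parent_id=2, depth 1).
Iteration 2: join on id=2 -> photos (id 2, parent_id=1, depth 2).
Iteration 3: join on id=1 -> bob (id 1, parent_id=NULL, depth 3).
Iteration 4: parent_id is NULL; no match; recursion stops.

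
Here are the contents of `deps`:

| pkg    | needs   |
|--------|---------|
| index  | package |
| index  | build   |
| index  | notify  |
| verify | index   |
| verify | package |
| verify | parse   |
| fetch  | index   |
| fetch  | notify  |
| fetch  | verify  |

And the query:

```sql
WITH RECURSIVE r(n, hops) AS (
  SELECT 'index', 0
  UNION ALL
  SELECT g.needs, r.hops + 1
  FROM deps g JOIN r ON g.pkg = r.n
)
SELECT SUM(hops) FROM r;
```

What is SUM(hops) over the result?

3

Base: (index, hops=0).
Iteration 1: edges from {index} -> (build, hops=1), (notify, hops=1), (package, hops=1).
Iteration 2: no outgoing edges from {build,notify,package}; recursion stops.
SUM(hops) = 0 + 1 + 1 + 1 = 3.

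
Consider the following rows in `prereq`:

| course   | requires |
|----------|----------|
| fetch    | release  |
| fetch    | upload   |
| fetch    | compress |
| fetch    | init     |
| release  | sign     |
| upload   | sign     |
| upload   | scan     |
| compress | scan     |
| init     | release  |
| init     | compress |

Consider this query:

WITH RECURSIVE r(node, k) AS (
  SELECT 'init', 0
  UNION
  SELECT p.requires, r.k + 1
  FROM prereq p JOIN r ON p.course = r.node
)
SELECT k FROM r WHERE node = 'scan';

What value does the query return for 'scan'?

Base: (init, k=0).
Iteration 1: edges from {init} -> (compress, k=1), (release, k=1).
Iteration 2: edges from {compress,release} -> (scan, k=2), (sign, k=2).
Iteration 3: no outgoing edges from {scan,sign}; recursion stops.

2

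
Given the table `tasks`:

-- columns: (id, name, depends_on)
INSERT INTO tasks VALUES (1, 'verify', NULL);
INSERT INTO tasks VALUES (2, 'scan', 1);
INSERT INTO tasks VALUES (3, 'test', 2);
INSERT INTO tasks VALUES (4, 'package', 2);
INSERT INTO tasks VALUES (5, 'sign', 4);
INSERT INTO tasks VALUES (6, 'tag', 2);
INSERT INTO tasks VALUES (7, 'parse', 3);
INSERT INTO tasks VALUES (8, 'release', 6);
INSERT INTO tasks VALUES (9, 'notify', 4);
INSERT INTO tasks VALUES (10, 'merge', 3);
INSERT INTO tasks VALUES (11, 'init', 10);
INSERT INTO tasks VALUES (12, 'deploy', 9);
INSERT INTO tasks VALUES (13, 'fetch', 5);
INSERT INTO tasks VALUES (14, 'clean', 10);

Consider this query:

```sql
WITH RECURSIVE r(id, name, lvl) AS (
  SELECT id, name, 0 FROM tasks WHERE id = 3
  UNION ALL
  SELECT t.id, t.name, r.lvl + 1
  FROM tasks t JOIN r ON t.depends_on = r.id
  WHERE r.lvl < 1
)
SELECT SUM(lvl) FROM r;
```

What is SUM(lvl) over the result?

Base: id=3 (test) at lvl 0.
Iteration 1: rows with depends_on in {3} -> parse (id 7, lvl 1), merge (id 10, lvl 1).
Iteration 2: lvl < 1 fails for all current rows; recursion stops.
SUM(lvl) = 0 + 1 + 1 = 2.

2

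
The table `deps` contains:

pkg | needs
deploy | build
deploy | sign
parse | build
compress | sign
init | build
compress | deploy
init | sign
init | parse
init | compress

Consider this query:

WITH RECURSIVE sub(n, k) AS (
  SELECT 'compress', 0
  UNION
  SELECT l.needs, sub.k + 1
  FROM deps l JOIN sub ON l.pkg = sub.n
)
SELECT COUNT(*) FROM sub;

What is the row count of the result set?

5

Base: (compress, k=0).
Iteration 1: edges from {compress} -> (deploy, k=1), (sign, k=1).
Iteration 2: edges from {deploy,sign} -> (build, k=2), (sign, k=2).
Iteration 3: no outgoing edges from {build,sign}; recursion stops.
Total rows emitted: 5.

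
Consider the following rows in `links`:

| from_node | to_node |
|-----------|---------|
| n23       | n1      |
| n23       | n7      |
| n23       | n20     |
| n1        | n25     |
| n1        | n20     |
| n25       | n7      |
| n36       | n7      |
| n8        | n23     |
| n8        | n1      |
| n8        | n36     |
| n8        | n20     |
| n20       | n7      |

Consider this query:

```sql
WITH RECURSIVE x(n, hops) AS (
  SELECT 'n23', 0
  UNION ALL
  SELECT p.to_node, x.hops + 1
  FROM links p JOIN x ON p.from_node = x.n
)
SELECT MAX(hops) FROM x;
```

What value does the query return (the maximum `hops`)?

3

Base: (n23, hops=0).
Iteration 1: edges from {n23} -> (n1, hops=1), (n20, hops=1), (n7, hops=1).
Iteration 2: edges from {n1,n20,n7} -> (n20, hops=2), (n25, hops=2), (n7, hops=2).
Iteration 3: edges from {n20,n25,n7} -> (n7, hops=3) x2. [UNION ALL keeps all 2 new rows, including repeats]
Iteration 4: no outgoing edges from {n7}; recursion stops.
hops values: 0, 1, 1, 1, 2, 2, 2, 3, 3; the maximum is 3.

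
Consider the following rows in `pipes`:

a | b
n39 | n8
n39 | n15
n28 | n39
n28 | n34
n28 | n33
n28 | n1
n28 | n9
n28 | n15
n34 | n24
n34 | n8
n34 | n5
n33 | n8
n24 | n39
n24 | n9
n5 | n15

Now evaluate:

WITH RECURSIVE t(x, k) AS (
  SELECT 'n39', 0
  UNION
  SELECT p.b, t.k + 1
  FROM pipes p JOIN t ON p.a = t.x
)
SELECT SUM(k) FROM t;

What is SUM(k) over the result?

2

Base: (n39, k=0).
Iteration 1: edges from {n39} -> (n15, k=1), (n8, k=1).
Iteration 2: no outgoing edges from {n15,n8}; recursion stops.
SUM(k) = 0 + 1 + 1 = 2.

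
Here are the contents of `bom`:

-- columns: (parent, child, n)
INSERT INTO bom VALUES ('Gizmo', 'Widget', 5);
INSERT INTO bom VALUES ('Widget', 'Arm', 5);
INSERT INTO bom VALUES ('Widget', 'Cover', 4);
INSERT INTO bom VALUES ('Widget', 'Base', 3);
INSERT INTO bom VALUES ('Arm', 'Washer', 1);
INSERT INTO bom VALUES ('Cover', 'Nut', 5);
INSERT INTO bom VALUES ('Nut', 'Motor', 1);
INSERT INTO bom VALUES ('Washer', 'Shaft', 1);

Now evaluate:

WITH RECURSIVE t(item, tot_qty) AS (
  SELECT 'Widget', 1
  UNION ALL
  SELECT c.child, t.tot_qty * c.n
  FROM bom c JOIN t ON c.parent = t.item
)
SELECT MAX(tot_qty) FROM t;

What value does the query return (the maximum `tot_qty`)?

Base: (Widget, tot_qty=1).
Iteration 1: components of {Widget} -> Arm = 1*5 = 5, Base = 1*3 = 3, Cover = 1*4 = 4.
Iteration 2: components of {Arm,Base,Cover} -> Nut = 4*5 = 20, Washer = 5*1 = 5.
Iteration 3: components of {Nut,Washer} -> Motor = 20*1 = 20, Shaft = 5*1 = 5.
Iteration 4: no further components; recursion stops.
tot_qty values: 1, 5, 4, 3, 5, 20, 5, 20; the maximum is 20.

20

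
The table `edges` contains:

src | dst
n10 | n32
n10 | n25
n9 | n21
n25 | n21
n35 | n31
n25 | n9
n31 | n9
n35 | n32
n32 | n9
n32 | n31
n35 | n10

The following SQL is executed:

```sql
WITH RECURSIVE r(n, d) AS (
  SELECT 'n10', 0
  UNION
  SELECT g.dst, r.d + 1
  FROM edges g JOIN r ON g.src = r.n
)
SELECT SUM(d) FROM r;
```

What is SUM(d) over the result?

Base: (n10, d=0).
Iteration 1: edges from {n10} -> (n25, d=1), (n32, d=1).
Iteration 2: edges from {n25,n32} -> (n21, d=2), (n31, d=2), (n9, d=2). [UNION drops 1 duplicate row(s)]
Iteration 3: edges from {n21,n31,n9} -> (n21, d=3), (n9, d=3).
Iteration 4: edges from {n21,n9} -> (n21, d=4).
Iteration 5: no outgoing edges from {n21}; recursion stops.
SUM(d) = 0 + 1 + 1 + 2 + 2 + 2 + 3 + 3 + 4 = 18.

18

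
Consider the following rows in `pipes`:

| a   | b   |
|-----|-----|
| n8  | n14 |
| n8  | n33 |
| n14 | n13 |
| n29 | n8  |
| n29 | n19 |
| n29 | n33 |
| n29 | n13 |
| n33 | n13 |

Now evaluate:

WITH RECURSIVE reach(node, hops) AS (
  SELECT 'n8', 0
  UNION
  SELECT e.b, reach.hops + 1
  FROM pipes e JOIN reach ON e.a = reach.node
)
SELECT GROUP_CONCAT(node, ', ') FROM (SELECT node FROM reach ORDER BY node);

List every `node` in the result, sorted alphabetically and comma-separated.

n13, n14, n33, n8

Base: (n8, hops=0).
Iteration 1: edges from {n8} -> (n14, hops=1), (n33, hops=1).
Iteration 2: edges from {n14,n33} -> (n13, hops=2). [UNION drops 1 duplicate row(s)]
Iteration 3: no outgoing edges from {n13}; recursion stops.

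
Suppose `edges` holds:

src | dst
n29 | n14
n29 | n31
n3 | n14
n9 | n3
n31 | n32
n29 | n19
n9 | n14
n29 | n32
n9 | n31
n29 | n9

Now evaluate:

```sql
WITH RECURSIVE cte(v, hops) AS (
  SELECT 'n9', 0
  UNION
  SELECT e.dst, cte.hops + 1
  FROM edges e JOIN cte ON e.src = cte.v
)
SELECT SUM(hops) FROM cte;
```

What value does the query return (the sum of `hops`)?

7

Base: (n9, hops=0).
Iteration 1: edges from {n9} -> (n14, hops=1), (n3, hops=1), (n31, hops=1).
Iteration 2: edges from {n14,n3,n31} -> (n14, hops=2), (n32, hops=2).
Iteration 3: no outgoing edges from {n14,n32}; recursion stops.
SUM(hops) = 0 + 1 + 1 + 1 + 2 + 2 = 7.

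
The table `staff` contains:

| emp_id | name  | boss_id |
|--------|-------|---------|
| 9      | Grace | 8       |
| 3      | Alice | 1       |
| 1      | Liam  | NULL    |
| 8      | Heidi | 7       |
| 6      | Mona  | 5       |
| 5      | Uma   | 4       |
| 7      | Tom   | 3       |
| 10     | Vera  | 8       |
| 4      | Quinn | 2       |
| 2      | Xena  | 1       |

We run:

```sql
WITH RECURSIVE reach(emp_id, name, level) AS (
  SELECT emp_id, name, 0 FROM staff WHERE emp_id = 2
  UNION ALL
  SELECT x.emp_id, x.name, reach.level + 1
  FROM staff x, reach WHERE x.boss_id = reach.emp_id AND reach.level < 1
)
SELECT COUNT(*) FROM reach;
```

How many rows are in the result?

2

Base: emp_id=2 (Xena) at level 0.
Iteration 1: rows with boss_id in {2} -> Quinn (id 4, level 1).
Iteration 2: level < 1 fails for all current rows; recursion stops.
Total rows emitted: 2.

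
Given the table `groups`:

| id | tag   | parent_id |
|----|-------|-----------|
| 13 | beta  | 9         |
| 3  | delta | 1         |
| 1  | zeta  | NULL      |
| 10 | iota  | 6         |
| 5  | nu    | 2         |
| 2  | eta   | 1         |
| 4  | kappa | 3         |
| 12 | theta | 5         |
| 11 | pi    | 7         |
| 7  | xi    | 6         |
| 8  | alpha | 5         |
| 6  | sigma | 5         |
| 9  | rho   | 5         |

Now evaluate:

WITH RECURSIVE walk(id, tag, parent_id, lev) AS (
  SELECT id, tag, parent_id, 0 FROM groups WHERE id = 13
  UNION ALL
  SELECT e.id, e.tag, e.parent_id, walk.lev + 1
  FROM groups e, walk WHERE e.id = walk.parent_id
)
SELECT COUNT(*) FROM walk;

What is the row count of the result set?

Base: id=13 (beta), parent_id=9, lev 0.
Iteration 1: join on id=9 -> rho (id 9, parent_id=5, lev 1).
Iteration 2: join on id=5 -> nu (id 5, parent_id=2, lev 2).
Iteration 3: join on id=2 -> eta (id 2, parent_id=1, lev 3).
Iteration 4: join on id=1 -> zeta (id 1, parent_id=NULL, lev 4).
Iteration 5: parent_id is NULL; no match; recursion stops.
Total rows emitted: 5.

5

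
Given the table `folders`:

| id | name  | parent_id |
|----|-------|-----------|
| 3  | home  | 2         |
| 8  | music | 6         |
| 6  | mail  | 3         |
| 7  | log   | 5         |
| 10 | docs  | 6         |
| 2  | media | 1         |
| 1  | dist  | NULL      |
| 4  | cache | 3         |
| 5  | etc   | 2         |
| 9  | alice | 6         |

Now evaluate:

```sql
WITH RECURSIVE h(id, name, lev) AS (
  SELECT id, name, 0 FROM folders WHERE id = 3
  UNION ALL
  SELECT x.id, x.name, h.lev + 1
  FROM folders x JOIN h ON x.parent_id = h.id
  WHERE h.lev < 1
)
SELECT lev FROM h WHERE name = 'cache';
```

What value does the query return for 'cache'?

Base: id=3 (home) at lev 0.
Iteration 1: rows with parent_id in {3} -> cache (id 4, lev 1), mail (id 6, lev 1).
Iteration 2: lev < 1 fails for all current rows; recursion stops.

1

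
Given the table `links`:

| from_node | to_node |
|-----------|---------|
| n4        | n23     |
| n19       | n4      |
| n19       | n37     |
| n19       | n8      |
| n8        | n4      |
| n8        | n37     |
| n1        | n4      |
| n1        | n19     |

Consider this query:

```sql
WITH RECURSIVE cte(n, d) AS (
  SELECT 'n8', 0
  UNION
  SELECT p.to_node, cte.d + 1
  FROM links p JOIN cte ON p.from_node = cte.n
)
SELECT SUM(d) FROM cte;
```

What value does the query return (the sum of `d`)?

4

Base: (n8, d=0).
Iteration 1: edges from {n8} -> (n37, d=1), (n4, d=1).
Iteration 2: edges from {n37,n4} -> (n23, d=2).
Iteration 3: no outgoing edges from {n23}; recursion stops.
SUM(d) = 0 + 1 + 1 + 2 = 4.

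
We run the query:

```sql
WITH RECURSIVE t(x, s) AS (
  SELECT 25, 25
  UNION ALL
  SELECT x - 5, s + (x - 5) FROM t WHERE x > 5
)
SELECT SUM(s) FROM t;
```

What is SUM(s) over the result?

Base: x=25, s=25.
Iteration 1: 25 > 5 holds -> x = 25 - 5 = 20, s = 25 + 20 = 45.
Iteration 2: 20 > 5 holds -> x = 20 - 5 = 15, s = 45 + 15 = 60.
Iteration 3: 15 > 5 holds -> x = 15 - 5 = 10, s = 60 + 10 = 70.
Iteration 4: 10 > 5 holds -> x = 10 - 5 = 5, s = 70 + 5 = 75.
Iteration 5: 5 > 5 fails; recursion stops.
SUM(s) = 25 + 45 + 60 + 70 + 75 = 275.

275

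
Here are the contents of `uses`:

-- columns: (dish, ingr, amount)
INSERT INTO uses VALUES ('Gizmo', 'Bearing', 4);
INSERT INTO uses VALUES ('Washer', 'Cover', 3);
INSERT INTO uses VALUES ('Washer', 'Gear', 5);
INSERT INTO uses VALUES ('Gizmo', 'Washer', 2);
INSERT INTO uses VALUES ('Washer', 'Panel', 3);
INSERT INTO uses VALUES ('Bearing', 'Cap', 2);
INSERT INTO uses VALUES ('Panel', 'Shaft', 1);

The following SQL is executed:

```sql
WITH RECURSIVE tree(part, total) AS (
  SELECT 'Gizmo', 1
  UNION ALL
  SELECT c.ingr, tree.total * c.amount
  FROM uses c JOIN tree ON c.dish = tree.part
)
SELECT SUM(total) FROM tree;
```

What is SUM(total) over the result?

43

Base: (Gizmo, total=1).
Iteration 1: components of {Gizmo} -> Bearing = 1*4 = 4, Washer = 1*2 = 2.
Iteration 2: components of {Bearing,Washer} -> Cap = 4*2 = 8, Cover = 2*3 = 6, Gear = 2*5 = 10, Panel = 2*3 = 6.
Iteration 3: components of {Cap,Cover,Gear,Panel} -> Shaft = 6*1 = 6.
Iteration 4: no further components; recursion stops.
SUM(total) = 1 + 2 + 4 + 10 + 6 + 6 + 8 + 6 = 43.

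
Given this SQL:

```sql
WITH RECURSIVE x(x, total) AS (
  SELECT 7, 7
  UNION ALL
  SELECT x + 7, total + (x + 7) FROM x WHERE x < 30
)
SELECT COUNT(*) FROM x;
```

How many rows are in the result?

5

Base: x=7, total=7.
Iteration 1: 7 < 30 holds -> x = 7 + 7 = 14, total = 7 + 14 = 21.
Iteration 2: 14 < 30 holds -> x = 14 + 7 = 21, total = 21 + 21 = 42.
Iteration 3: 21 < 30 holds -> x = 21 + 7 = 28, total = 42 + 28 = 70.
Iteration 4: 28 < 30 holds -> x = 28 + 7 = 35, total = 70 + 35 = 105.
Iteration 5: 35 < 30 fails; recursion stops.
Total rows emitted: 5.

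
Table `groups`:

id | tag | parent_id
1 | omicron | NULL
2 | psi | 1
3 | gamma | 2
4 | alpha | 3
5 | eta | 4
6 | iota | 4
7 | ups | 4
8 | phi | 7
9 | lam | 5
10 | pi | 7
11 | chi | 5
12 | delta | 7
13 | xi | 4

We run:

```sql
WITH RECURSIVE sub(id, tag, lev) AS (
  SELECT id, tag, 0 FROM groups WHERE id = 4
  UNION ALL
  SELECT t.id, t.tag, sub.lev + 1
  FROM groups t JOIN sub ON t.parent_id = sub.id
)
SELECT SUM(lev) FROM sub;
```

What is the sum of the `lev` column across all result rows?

14

Base: id=4 (alpha) at lev 0.
Iteration 1: rows with parent_id in {4} -> eta (id 5, lev 1), iota (id 6, lev 1), ups (id 7, lev 1), xi (id 13, lev 1).
Iteration 2: rows with parent_id in {5,6,7,13} -> phi (id 8, lev 2), lam (id 9, lev 2), pi (id 10, lev 2), chi (id 11, lev 2), delta (id 12, lev 2).
Iteration 3: no rows with parent_id in {8,9,10,11,12}; recursion stops.
SUM(lev) = 0 + 1 + 1 + 1 + 1 + 2 + 2 + 2 + 2 + 2 = 14.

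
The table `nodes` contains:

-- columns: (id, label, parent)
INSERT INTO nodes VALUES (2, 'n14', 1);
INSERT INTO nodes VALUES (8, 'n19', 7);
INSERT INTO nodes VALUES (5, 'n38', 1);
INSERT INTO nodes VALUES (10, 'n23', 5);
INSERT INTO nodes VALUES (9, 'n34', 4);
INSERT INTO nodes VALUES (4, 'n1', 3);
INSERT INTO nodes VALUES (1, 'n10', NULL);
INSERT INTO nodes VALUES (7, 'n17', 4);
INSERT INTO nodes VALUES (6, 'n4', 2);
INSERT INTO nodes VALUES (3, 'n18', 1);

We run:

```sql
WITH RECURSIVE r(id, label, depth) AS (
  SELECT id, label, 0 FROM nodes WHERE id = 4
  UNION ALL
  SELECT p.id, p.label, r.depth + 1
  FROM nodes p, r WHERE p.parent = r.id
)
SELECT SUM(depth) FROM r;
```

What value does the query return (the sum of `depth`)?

Base: id=4 (n1) at depth 0.
Iteration 1: rows with parent in {4} -> n17 (id 7, depth 1), n34 (id 9, depth 1).
Iteration 2: rows with parent in {7,9} -> n19 (id 8, depth 2).
Iteration 3: no rows with parent in {8}; recursion stops.
SUM(depth) = 0 + 1 + 1 + 2 = 4.

4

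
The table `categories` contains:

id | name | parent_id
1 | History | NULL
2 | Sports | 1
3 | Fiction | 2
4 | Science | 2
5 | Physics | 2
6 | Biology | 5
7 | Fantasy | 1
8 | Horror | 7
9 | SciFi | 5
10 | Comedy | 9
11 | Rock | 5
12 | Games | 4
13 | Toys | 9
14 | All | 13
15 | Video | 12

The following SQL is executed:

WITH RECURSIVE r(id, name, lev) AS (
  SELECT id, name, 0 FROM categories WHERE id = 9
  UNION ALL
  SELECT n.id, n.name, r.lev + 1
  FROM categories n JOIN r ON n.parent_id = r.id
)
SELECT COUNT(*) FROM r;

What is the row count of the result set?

4

Base: id=9 (SciFi) at lev 0.
Iteration 1: rows with parent_id in {9} -> Comedy (id 10, lev 1), Toys (id 13, lev 1).
Iteration 2: rows with parent_id in {10,13} -> All (id 14, lev 2).
Iteration 3: no rows with parent_id in {14}; recursion stops.
Total rows emitted: 4.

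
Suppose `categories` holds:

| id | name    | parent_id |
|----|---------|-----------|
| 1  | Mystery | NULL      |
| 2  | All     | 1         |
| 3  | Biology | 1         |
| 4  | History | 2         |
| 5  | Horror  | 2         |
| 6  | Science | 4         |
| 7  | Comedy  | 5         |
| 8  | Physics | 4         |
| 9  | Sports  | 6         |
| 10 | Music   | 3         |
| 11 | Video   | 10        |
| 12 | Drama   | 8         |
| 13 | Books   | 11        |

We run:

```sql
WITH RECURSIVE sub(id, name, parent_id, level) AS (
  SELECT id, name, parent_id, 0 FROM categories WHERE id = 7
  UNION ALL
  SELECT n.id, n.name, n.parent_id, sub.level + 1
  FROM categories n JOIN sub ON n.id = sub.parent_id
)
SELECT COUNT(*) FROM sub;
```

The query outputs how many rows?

4

Base: id=7 (Comedy), parent_id=5, level 0.
Iteration 1: join on id=5 -> Horror (id 5, parent_id=2, level 1).
Iteration 2: join on id=2 -> All (id 2, parent_id=1, level 2).
Iteration 3: join on id=1 -> Mystery (id 1, parent_id=NULL, level 3).
Iteration 4: parent_id is NULL; no match; recursion stops.
Total rows emitted: 4.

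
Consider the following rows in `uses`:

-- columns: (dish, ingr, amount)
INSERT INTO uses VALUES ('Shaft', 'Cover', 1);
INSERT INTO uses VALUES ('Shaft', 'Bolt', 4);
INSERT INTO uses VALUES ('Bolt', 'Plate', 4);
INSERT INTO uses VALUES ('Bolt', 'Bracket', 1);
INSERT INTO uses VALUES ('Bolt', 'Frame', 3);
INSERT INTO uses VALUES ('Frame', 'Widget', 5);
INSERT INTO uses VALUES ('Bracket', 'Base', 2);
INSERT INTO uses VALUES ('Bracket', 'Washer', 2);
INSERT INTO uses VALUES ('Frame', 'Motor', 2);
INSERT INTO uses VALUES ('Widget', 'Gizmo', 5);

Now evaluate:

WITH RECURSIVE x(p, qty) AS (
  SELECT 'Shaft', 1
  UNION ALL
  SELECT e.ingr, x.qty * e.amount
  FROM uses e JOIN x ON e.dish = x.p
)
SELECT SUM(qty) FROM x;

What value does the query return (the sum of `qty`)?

438

Base: (Shaft, qty=1).
Iteration 1: components of {Shaft} -> Bolt = 1*4 = 4, Cover = 1*1 = 1.
Iteration 2: components of {Bolt,Cover} -> Bracket = 4*1 = 4, Frame = 4*3 = 12, Plate = 4*4 = 16.
Iteration 3: components of {Bracket,Frame,Plate} -> Base = 4*2 = 8, Motor = 12*2 = 24, Washer = 4*2 = 8, Widget = 12*5 = 60.
Iteration 4: components of {Base,Motor,Washer,Widget} -> Gizmo = 60*5 = 300.
Iteration 5: no further components; recursion stops.
SUM(qty) = 1 + 1 + 4 + 16 + 4 + 12 + 8 + 8 + 60 + 24 + 300 = 438.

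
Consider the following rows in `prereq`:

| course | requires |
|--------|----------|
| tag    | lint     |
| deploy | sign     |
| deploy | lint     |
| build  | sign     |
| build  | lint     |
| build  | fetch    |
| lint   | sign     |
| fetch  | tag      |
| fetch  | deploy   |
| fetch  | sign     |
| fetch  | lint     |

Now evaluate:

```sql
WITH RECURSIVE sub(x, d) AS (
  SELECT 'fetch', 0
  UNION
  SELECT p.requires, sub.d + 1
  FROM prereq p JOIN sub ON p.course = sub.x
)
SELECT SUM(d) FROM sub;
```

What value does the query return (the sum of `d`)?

Base: (fetch, d=0).
Iteration 1: edges from {fetch} -> (deploy, d=1), (lint, d=1), (sign, d=1), (tag, d=1).
Iteration 2: edges from {deploy,lint,sign,tag} -> (lint, d=2), (sign, d=2). [UNION drops 2 duplicate row(s)]
Iteration 3: edges from {lint,sign} -> (sign, d=3).
Iteration 4: no outgoing edges from {sign}; recursion stops.
SUM(d) = 0 + 1 + 1 + 1 + 1 + 2 + 2 + 3 = 11.

11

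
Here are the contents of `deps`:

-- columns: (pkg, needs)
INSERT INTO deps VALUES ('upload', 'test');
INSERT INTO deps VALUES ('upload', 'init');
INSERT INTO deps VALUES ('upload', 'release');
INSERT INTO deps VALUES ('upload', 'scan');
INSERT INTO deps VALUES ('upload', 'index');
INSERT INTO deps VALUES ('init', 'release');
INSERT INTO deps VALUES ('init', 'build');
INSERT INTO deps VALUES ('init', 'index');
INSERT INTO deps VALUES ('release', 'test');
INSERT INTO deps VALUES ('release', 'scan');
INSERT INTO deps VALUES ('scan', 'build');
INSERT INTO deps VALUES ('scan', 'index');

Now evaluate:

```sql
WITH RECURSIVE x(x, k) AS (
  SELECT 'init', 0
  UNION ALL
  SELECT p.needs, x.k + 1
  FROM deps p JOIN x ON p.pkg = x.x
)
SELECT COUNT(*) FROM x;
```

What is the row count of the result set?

8

Base: (init, k=0).
Iteration 1: edges from {init} -> (build, k=1), (index, k=1), (release, k=1).
Iteration 2: edges from {build,index,release} -> (scan, k=2), (test, k=2).
Iteration 3: edges from {scan,test} -> (build, k=3), (index, k=3).
Iteration 4: no outgoing edges from {build,index}; recursion stops.
Total rows emitted: 8.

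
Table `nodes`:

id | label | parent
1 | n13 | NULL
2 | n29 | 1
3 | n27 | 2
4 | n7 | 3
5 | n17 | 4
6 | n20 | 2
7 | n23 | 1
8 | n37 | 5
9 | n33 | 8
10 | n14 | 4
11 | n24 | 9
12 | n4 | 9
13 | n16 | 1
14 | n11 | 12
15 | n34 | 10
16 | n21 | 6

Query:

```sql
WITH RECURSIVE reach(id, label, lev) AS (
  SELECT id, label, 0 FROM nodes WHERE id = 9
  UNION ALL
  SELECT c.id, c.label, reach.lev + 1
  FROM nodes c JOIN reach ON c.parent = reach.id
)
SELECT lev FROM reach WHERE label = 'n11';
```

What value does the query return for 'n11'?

Base: id=9 (n33) at lev 0.
Iteration 1: rows with parent in {9} -> n24 (id 11, lev 1), n4 (id 12, lev 1).
Iteration 2: rows with parent in {11,12} -> n11 (id 14, lev 2).
Iteration 3: no rows with parent in {14}; recursion stops.

2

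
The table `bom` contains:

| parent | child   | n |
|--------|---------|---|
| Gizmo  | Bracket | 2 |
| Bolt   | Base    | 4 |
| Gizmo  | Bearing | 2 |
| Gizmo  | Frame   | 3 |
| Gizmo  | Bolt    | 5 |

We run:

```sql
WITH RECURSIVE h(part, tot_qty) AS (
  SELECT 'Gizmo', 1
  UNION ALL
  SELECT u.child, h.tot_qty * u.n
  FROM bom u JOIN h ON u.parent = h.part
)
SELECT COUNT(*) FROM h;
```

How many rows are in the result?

Base: (Gizmo, tot_qty=1).
Iteration 1: components of {Gizmo} -> Bearing = 1*2 = 2, Bolt = 1*5 = 5, Bracket = 1*2 = 2, Frame = 1*3 = 3.
Iteration 2: components of {Bearing,Bolt,Bracket,Frame} -> Base = 5*4 = 20.
Iteration 3: no further components; recursion stops.
Total rows emitted: 6.

6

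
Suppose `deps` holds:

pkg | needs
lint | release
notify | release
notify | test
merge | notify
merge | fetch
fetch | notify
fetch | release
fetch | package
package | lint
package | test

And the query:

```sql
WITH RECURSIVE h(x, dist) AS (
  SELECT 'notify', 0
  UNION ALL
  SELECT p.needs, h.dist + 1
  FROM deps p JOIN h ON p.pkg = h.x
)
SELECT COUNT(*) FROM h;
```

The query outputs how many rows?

3

Base: (notify, dist=0).
Iteration 1: edges from {notify} -> (release, dist=1), (test, dist=1).
Iteration 2: no outgoing edges from {release,test}; recursion stops.
Total rows emitted: 3.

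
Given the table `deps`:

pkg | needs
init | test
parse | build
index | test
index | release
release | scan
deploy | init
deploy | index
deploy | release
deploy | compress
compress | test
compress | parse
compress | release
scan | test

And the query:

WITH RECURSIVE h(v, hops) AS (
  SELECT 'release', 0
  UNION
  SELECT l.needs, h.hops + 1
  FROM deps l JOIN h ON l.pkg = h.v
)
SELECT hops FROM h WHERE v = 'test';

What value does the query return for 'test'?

Base: (release, hops=0).
Iteration 1: edges from {release} -> (scan, hops=1).
Iteration 2: edges from {scan} -> (test, hops=2).
Iteration 3: no outgoing edges from {test}; recursion stops.

2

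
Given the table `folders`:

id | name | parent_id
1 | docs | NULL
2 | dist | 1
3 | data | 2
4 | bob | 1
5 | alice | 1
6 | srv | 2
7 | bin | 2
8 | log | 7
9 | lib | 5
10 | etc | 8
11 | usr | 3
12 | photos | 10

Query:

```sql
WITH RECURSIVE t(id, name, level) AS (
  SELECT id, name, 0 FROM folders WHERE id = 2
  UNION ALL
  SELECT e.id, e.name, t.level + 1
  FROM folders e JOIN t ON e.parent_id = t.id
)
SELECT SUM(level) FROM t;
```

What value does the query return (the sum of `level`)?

14

Base: id=2 (dist) at level 0.
Iteration 1: rows with parent_id in {2} -> data (id 3, level 1), srv (id 6, level 1), bin (id 7, level 1).
Iteration 2: rows with parent_id in {3,6,7} -> log (id 8, level 2), usr (id 11, level 2).
Iteration 3: rows with parent_id in {8,11} -> etc (id 10, level 3).
Iteration 4: rows with parent_id in {10} -> photos (id 12, level 4).
Iteration 5: no rows with parent_id in {12}; recursion stops.
SUM(level) = 0 + 1 + 1 + 1 + 2 + 2 + 3 + 4 = 14.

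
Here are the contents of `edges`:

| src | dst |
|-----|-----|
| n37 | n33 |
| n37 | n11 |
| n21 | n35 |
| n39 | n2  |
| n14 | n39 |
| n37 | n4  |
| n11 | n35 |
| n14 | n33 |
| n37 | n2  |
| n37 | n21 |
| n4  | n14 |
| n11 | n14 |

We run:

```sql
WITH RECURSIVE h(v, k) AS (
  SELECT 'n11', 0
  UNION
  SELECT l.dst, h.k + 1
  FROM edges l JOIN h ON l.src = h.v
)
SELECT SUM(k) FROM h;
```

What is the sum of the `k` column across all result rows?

9

Base: (n11, k=0).
Iteration 1: edges from {n11} -> (n14, k=1), (n35, k=1).
Iteration 2: edges from {n14,n35} -> (n33, k=2), (n39, k=2).
Iteration 3: edges from {n33,n39} -> (n2, k=3).
Iteration 4: no outgoing edges from {n2}; recursion stops.
SUM(k) = 0 + 1 + 1 + 2 + 2 + 3 = 9.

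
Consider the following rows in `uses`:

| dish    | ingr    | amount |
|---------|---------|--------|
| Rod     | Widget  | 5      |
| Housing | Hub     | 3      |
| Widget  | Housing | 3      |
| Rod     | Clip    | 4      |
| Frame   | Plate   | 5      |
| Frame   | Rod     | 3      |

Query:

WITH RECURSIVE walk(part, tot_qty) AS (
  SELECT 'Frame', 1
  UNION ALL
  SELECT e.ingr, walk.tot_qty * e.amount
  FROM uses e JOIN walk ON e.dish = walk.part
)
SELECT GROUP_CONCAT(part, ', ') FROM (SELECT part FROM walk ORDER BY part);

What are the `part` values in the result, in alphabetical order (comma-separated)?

Base: (Frame, tot_qty=1).
Iteration 1: components of {Frame} -> Plate = 1*5 = 5, Rod = 1*3 = 3.
Iteration 2: components of {Plate,Rod} -> Clip = 3*4 = 12, Widget = 3*5 = 15.
Iteration 3: components of {Clip,Widget} -> Housing = 15*3 = 45.
Iteration 4: components of {Housing} -> Hub = 45*3 = 135.
Iteration 5: no further components; recursion stops.

Clip, Frame, Housing, Hub, Plate, Rod, Widget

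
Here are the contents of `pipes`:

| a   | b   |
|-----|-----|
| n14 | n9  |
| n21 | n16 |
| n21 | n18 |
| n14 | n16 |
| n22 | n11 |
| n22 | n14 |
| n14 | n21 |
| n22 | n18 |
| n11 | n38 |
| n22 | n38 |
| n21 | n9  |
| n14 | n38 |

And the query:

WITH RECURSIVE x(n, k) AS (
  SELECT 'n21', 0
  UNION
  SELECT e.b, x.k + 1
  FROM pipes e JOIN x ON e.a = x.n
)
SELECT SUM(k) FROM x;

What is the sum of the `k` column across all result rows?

Base: (n21, k=0).
Iteration 1: edges from {n21} -> (n16, k=1), (n18, k=1), (n9, k=1).
Iteration 2: no outgoing edges from {n16,n18,n9}; recursion stops.
SUM(k) = 0 + 1 + 1 + 1 = 3.

3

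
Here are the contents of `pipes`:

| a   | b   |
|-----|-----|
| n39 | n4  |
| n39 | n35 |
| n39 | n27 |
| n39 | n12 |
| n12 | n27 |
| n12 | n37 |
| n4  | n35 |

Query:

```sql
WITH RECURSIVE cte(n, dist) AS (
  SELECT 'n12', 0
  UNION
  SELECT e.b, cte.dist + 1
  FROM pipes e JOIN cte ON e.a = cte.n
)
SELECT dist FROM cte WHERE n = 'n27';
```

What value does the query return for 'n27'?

1

Base: (n12, dist=0).
Iteration 1: edges from {n12} -> (n27, dist=1), (n37, dist=1).
Iteration 2: no outgoing edges from {n27,n37}; recursion stops.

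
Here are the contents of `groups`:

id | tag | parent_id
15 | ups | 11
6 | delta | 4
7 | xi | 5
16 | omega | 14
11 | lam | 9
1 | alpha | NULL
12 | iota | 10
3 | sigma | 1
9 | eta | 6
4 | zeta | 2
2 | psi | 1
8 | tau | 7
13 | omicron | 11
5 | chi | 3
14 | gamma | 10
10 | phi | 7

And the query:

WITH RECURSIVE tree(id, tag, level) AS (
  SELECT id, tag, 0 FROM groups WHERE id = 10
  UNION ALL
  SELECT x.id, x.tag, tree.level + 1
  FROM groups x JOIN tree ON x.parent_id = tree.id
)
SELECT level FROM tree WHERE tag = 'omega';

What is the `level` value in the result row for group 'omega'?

Base: id=10 (phi) at level 0.
Iteration 1: rows with parent_id in {10} -> iota (id 12, level 1), gamma (id 14, level 1).
Iteration 2: rows with parent_id in {12,14} -> omega (id 16, level 2).
Iteration 3: no rows with parent_id in {16}; recursion stops.

2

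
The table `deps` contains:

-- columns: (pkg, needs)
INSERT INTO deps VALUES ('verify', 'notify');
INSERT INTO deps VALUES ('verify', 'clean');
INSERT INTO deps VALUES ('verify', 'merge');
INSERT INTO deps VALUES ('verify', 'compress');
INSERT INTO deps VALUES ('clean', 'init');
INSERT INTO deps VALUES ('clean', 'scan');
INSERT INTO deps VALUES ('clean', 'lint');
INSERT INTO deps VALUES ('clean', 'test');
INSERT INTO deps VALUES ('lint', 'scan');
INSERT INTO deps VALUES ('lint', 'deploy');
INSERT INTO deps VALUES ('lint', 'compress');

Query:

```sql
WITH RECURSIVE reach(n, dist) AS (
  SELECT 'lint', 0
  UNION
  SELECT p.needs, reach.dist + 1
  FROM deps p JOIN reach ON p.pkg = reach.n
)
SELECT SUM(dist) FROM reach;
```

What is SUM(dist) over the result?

3

Base: (lint, dist=0).
Iteration 1: edges from {lint} -> (compress, dist=1), (deploy, dist=1), (scan, dist=1).
Iteration 2: no outgoing edges from {compress,deploy,scan}; recursion stops.
SUM(dist) = 0 + 1 + 1 + 1 = 3.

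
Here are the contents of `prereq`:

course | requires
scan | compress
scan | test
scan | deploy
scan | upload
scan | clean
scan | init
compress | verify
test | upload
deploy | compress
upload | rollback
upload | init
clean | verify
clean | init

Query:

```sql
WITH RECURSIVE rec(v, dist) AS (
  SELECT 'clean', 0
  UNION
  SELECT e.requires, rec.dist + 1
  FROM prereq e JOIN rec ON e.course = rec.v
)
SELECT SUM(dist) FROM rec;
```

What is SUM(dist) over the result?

Base: (clean, dist=0).
Iteration 1: edges from {clean} -> (init, dist=1), (verify, dist=1).
Iteration 2: no outgoing edges from {init,verify}; recursion stops.
SUM(dist) = 0 + 1 + 1 = 2.

2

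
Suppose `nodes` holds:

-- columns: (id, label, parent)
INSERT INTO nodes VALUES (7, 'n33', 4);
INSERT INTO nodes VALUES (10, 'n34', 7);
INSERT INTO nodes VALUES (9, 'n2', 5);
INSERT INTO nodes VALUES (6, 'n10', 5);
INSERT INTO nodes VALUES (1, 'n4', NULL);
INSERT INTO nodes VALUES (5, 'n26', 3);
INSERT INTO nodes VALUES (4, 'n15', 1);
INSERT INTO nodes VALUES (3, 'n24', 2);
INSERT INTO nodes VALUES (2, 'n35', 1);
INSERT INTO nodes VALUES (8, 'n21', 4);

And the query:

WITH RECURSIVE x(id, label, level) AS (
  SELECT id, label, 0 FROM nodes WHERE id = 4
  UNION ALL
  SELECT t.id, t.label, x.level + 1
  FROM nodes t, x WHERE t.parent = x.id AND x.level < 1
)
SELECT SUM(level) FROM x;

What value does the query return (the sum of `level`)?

2

Base: id=4 (n15) at level 0.
Iteration 1: rows with parent in {4} -> n33 (id 7, level 1), n21 (id 8, level 1).
Iteration 2: level < 1 fails for all current rows; recursion stops.
SUM(level) = 0 + 1 + 1 = 2.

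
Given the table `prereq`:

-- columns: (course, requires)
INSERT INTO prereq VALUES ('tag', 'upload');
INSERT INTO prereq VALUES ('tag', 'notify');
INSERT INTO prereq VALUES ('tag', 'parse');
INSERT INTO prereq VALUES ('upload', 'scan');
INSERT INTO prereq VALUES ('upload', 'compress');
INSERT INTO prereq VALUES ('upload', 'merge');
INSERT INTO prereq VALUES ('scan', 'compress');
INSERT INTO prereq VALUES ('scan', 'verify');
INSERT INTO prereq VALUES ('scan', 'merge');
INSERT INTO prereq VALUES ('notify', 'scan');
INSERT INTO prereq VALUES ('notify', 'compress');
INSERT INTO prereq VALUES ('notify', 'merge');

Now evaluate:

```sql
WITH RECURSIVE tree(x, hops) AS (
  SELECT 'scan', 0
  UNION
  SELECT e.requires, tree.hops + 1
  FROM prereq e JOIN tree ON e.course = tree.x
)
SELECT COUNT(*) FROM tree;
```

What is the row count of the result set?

4

Base: (scan, hops=0).
Iteration 1: edges from {scan} -> (compress, hops=1), (merge, hops=1), (verify, hops=1).
Iteration 2: no outgoing edges from {compress,merge,verify}; recursion stops.
Total rows emitted: 4.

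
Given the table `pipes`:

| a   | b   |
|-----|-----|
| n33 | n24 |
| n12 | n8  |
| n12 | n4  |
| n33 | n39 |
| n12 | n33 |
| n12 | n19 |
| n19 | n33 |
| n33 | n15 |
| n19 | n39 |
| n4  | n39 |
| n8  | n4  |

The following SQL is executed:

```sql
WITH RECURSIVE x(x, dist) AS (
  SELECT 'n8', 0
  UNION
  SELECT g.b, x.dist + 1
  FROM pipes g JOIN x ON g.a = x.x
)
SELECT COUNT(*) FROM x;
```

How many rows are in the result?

Base: (n8, dist=0).
Iteration 1: edges from {n8} -> (n4, dist=1).
Iteration 2: edges from {n4} -> (n39, dist=2).
Iteration 3: no outgoing edges from {n39}; recursion stops.
Total rows emitted: 3.

3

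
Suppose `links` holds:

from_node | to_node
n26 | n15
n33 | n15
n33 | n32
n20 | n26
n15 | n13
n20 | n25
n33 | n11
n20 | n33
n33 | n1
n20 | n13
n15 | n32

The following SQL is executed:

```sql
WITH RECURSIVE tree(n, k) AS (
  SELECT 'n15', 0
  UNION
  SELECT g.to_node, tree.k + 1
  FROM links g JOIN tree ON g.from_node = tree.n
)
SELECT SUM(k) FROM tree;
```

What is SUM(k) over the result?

2

Base: (n15, k=0).
Iteration 1: edges from {n15} -> (n13, k=1), (n32, k=1).
Iteration 2: no outgoing edges from {n13,n32}; recursion stops.
SUM(k) = 0 + 1 + 1 = 2.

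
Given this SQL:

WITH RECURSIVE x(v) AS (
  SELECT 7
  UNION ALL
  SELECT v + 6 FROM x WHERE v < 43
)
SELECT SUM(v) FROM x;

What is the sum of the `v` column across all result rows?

175

Base: v=7.
Iteration 1: 7 < 43 holds -> v = 7 + 6 = 13.
Iteration 2: 13 < 43 holds -> v = 13 + 6 = 19.
Iteration 3: 19 < 43 holds -> v = 19 + 6 = 25.
Iteration 4: 25 < 43 holds -> v = 25 + 6 = 31.
Iteration 5: 31 < 43 holds -> v = 31 + 6 = 37.
Iteration 6: 37 < 43 holds -> v = 37 + 6 = 43.
Iteration 7: 43 < 43 fails; recursion stops.
SUM(v) = 7 + 13 + 19 + 25 + 31 + 37 + 43 = 175.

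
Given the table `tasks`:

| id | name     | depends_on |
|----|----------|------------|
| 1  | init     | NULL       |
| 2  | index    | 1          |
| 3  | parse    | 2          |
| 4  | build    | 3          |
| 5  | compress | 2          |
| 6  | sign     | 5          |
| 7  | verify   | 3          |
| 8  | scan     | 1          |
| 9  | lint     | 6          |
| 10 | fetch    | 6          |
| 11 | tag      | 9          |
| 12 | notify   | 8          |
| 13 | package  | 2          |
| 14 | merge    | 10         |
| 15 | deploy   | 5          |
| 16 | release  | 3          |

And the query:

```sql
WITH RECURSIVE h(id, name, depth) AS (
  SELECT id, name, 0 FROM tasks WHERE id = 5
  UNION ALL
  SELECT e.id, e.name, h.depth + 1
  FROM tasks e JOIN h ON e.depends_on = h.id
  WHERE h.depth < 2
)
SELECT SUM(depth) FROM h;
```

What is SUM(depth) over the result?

6

Base: id=5 (compress) at depth 0.
Iteration 1: rows with depends_on in {5} -> sign (id 6, depth 1), deploy (id 15, depth 1).
Iteration 2: rows with depends_on in {6,15} -> lint (id 9, depth 2), fetch (id 10, depth 2).
Iteration 3: depth < 2 fails for all current rows; recursion stops.
SUM(depth) = 0 + 1 + 1 + 2 + 2 = 6.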